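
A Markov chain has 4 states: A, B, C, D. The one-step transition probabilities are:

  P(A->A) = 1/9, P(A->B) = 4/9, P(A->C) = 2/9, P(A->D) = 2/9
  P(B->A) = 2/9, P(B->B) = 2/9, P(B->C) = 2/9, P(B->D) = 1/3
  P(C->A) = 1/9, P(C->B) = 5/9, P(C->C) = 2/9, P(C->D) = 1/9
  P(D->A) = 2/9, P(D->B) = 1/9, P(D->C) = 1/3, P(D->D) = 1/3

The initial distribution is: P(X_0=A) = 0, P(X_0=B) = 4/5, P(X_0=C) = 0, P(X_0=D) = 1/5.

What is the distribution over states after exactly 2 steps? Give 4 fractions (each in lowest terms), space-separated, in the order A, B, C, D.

Propagating the distribution step by step (d_{t+1} = d_t * P):
d_0 = (A=0, B=4/5, C=0, D=1/5)
  d_1[A] = 0*1/9 + 4/5*2/9 + 0*1/9 + 1/5*2/9 = 2/9
  d_1[B] = 0*4/9 + 4/5*2/9 + 0*5/9 + 1/5*1/9 = 1/5
  d_1[C] = 0*2/9 + 4/5*2/9 + 0*2/9 + 1/5*1/3 = 11/45
  d_1[D] = 0*2/9 + 4/5*1/3 + 0*1/9 + 1/5*1/3 = 1/3
d_1 = (A=2/9, B=1/5, C=11/45, D=1/3)
  d_2[A] = 2/9*1/9 + 1/5*2/9 + 11/45*1/9 + 1/3*2/9 = 23/135
  d_2[B] = 2/9*4/9 + 1/5*2/9 + 11/45*5/9 + 1/3*1/9 = 128/405
  d_2[C] = 2/9*2/9 + 1/5*2/9 + 11/45*2/9 + 1/3*1/3 = 7/27
  d_2[D] = 2/9*2/9 + 1/5*1/3 + 11/45*1/9 + 1/3*1/3 = 103/405
d_2 = (A=23/135, B=128/405, C=7/27, D=103/405)

Answer: 23/135 128/405 7/27 103/405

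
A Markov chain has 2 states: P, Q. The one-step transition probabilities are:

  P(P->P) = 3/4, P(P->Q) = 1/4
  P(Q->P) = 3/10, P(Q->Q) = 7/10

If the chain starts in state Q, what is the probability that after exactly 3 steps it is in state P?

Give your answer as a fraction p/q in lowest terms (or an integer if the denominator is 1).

Answer: 1983/4000

Derivation:
Computing P^3 by repeated multiplication:
P^1 =
  P: [3/4, 1/4]
  Q: [3/10, 7/10]
P^2 =
  P: [51/80, 29/80]
  Q: [87/200, 113/200]
P^3 =
  P: [939/1600, 661/1600]
  Q: [1983/4000, 2017/4000]

(P^3)[Q -> P] = 1983/4000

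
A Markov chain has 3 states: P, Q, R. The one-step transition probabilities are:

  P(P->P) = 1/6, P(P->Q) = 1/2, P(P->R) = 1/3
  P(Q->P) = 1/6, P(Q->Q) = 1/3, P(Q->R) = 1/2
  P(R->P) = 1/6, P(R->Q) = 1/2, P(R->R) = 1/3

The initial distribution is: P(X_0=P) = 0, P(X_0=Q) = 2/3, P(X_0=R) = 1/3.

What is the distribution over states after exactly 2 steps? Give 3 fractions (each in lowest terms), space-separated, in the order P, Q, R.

Propagating the distribution step by step (d_{t+1} = d_t * P):
d_0 = (P=0, Q=2/3, R=1/3)
  d_1[P] = 0*1/6 + 2/3*1/6 + 1/3*1/6 = 1/6
  d_1[Q] = 0*1/2 + 2/3*1/3 + 1/3*1/2 = 7/18
  d_1[R] = 0*1/3 + 2/3*1/2 + 1/3*1/3 = 4/9
d_1 = (P=1/6, Q=7/18, R=4/9)
  d_2[P] = 1/6*1/6 + 7/18*1/6 + 4/9*1/6 = 1/6
  d_2[Q] = 1/6*1/2 + 7/18*1/3 + 4/9*1/2 = 47/108
  d_2[R] = 1/6*1/3 + 7/18*1/2 + 4/9*1/3 = 43/108
d_2 = (P=1/6, Q=47/108, R=43/108)

Answer: 1/6 47/108 43/108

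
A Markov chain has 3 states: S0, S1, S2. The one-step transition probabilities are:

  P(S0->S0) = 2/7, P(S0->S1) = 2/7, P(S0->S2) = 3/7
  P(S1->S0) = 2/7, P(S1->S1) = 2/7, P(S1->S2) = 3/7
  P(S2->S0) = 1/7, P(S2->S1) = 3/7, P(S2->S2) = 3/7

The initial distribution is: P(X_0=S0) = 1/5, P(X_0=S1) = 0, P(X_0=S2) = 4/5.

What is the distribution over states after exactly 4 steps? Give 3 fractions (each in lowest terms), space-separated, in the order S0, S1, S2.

Answer: 11/49 17/49 3/7

Derivation:
Propagating the distribution step by step (d_{t+1} = d_t * P):
d_0 = (S0=1/5, S1=0, S2=4/5)
  d_1[S0] = 1/5*2/7 + 0*2/7 + 4/5*1/7 = 6/35
  d_1[S1] = 1/5*2/7 + 0*2/7 + 4/5*3/7 = 2/5
  d_1[S2] = 1/5*3/7 + 0*3/7 + 4/5*3/7 = 3/7
d_1 = (S0=6/35, S1=2/5, S2=3/7)
  d_2[S0] = 6/35*2/7 + 2/5*2/7 + 3/7*1/7 = 11/49
  d_2[S1] = 6/35*2/7 + 2/5*2/7 + 3/7*3/7 = 17/49
  d_2[S2] = 6/35*3/7 + 2/5*3/7 + 3/7*3/7 = 3/7
d_2 = (S0=11/49, S1=17/49, S2=3/7)
  d_3[S0] = 11/49*2/7 + 17/49*2/7 + 3/7*1/7 = 11/49
  d_3[S1] = 11/49*2/7 + 17/49*2/7 + 3/7*3/7 = 17/49
  d_3[S2] = 11/49*3/7 + 17/49*3/7 + 3/7*3/7 = 3/7
d_3 = (S0=11/49, S1=17/49, S2=3/7)
  d_4[S0] = 11/49*2/7 + 17/49*2/7 + 3/7*1/7 = 11/49
  d_4[S1] = 11/49*2/7 + 17/49*2/7 + 3/7*3/7 = 17/49
  d_4[S2] = 11/49*3/7 + 17/49*3/7 + 3/7*3/7 = 3/7
d_4 = (S0=11/49, S1=17/49, S2=3/7)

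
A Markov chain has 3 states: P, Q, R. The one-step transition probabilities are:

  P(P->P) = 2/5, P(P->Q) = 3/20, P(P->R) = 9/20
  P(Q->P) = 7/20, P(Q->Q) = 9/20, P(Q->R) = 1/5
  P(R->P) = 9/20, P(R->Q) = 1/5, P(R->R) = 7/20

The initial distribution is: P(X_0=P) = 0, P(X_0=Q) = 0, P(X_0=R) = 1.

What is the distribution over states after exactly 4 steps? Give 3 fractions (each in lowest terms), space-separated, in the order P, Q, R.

Propagating the distribution step by step (d_{t+1} = d_t * P):
d_0 = (P=0, Q=0, R=1)
  d_1[P] = 0*2/5 + 0*7/20 + 1*9/20 = 9/20
  d_1[Q] = 0*3/20 + 0*9/20 + 1*1/5 = 1/5
  d_1[R] = 0*9/20 + 0*1/5 + 1*7/20 = 7/20
d_1 = (P=9/20, Q=1/5, R=7/20)
  d_2[P] = 9/20*2/5 + 1/5*7/20 + 7/20*9/20 = 163/400
  d_2[Q] = 9/20*3/20 + 1/5*9/20 + 7/20*1/5 = 91/400
  d_2[R] = 9/20*9/20 + 1/5*1/5 + 7/20*7/20 = 73/200
d_2 = (P=163/400, Q=91/400, R=73/200)
  d_3[P] = 163/400*2/5 + 91/400*7/20 + 73/200*9/20 = 651/1600
  d_3[Q] = 163/400*3/20 + 91/400*9/20 + 73/200*1/5 = 473/2000
  d_3[R] = 163/400*9/20 + 91/400*1/5 + 73/200*7/20 = 2853/8000
d_3 = (P=651/1600, Q=473/2000, R=2853/8000)
  d_4[P] = 651/1600*2/5 + 473/2000*7/20 + 2853/8000*9/20 = 64961/160000
  d_4[Q] = 651/1600*3/20 + 473/2000*9/20 + 2853/8000*1/5 = 7641/32000
  d_4[R] = 651/1600*9/20 + 473/2000*1/5 + 2853/8000*7/20 = 28417/80000
d_4 = (P=64961/160000, Q=7641/32000, R=28417/80000)

Answer: 64961/160000 7641/32000 28417/80000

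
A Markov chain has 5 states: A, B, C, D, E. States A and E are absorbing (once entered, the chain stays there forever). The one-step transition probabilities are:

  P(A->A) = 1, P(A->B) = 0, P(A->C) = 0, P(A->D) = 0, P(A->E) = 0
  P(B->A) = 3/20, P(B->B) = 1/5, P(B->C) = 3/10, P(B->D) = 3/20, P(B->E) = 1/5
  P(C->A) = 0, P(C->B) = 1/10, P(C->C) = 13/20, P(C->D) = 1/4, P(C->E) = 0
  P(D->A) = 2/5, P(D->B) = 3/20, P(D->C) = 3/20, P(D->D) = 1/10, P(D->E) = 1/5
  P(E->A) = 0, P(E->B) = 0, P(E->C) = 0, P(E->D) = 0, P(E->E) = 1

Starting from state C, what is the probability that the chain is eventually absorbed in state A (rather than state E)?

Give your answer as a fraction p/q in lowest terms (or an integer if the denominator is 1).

Let a_i = P(absorbed in A | start in state i).
Boundary conditions: a_A = 1, a_E = 0.
For each transient state i, a_i = sum_j P(i->j) * a_j:
  a_B = 3/20*a_A + 1/5*a_B + 3/10*a_C + 3/20*a_D + 1/5*a_E
  a_C = 0*a_A + 1/10*a_B + 13/20*a_C + 1/4*a_D + 0*a_E
  a_D = 2/5*a_A + 3/20*a_B + 3/20*a_C + 1/10*a_D + 1/5*a_E

Substituting a_A = 1 and a_E = 0, rearrange to (I - Q) a = r where r[i] = P(i -> A):
  [4/5, -3/10, -3/20] . (a_B, a_C, a_D) = 3/20
  [-1/10, 7/20, -1/4] . (a_B, a_C, a_D) = 0
  [-3/20, -3/20, 9/10] . (a_B, a_C, a_D) = 2/5

Solving yields:
  a_B = 247/463
  a_C = 841/1389
  a_D = 881/1389

Starting state is C, so the absorption probability is a_C = 841/1389.

Answer: 841/1389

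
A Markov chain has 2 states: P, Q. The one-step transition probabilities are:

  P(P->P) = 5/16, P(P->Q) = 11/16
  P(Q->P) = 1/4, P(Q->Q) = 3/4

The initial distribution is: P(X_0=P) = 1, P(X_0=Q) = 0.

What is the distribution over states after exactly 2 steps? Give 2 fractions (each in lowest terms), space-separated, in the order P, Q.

Propagating the distribution step by step (d_{t+1} = d_t * P):
d_0 = (P=1, Q=0)
  d_1[P] = 1*5/16 + 0*1/4 = 5/16
  d_1[Q] = 1*11/16 + 0*3/4 = 11/16
d_1 = (P=5/16, Q=11/16)
  d_2[P] = 5/16*5/16 + 11/16*1/4 = 69/256
  d_2[Q] = 5/16*11/16 + 11/16*3/4 = 187/256
d_2 = (P=69/256, Q=187/256)

Answer: 69/256 187/256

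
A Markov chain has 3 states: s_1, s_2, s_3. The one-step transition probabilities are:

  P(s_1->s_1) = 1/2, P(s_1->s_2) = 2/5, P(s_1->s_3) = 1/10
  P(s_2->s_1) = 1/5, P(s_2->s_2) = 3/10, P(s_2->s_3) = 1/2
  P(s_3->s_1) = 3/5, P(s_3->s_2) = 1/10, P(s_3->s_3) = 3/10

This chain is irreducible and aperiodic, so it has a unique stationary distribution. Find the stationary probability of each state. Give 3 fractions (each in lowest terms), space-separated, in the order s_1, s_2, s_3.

The stationary distribution satisfies pi = pi * P, i.e.:
  pi_s_1 = 1/2*pi_s_1 + 1/5*pi_s_2 + 3/5*pi_s_3
  pi_s_2 = 2/5*pi_s_1 + 3/10*pi_s_2 + 1/10*pi_s_3
  pi_s_3 = 1/10*pi_s_1 + 1/2*pi_s_2 + 3/10*pi_s_3
with normalization: pi_s_1 + pi_s_2 + pi_s_3 = 1.

Using the first 2 balance equations plus normalization, the linear system A*pi = b is:
  [-1/2, 1/5, 3/5] . pi = 0
  [2/5, -7/10, 1/10] . pi = 0
  [1, 1, 1] . pi = 1

Solving yields:
  pi_s_1 = 11/25
  pi_s_2 = 29/100
  pi_s_3 = 27/100

Verification (pi * P):
  11/25*1/2 + 29/100*1/5 + 27/100*3/5 = 11/25 = pi_s_1  (ok)
  11/25*2/5 + 29/100*3/10 + 27/100*1/10 = 29/100 = pi_s_2  (ok)
  11/25*1/10 + 29/100*1/2 + 27/100*3/10 = 27/100 = pi_s_3  (ok)

Answer: 11/25 29/100 27/100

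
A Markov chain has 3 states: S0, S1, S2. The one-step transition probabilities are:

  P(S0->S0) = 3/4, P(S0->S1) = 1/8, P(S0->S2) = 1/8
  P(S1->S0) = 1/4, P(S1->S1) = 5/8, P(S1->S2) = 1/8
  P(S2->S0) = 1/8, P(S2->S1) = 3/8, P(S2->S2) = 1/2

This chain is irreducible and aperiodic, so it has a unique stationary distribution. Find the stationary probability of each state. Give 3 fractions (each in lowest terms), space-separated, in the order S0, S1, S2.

The stationary distribution satisfies pi = pi * P, i.e.:
  pi_S0 = 3/4*pi_S0 + 1/4*pi_S1 + 1/8*pi_S2
  pi_S1 = 1/8*pi_S0 + 5/8*pi_S1 + 3/8*pi_S2
  pi_S2 = 1/8*pi_S0 + 1/8*pi_S1 + 1/2*pi_S2
with normalization: pi_S0 + pi_S1 + pi_S2 = 1.

Using the first 2 balance equations plus normalization, the linear system A*pi = b is:
  [-1/4, 1/4, 1/8] . pi = 0
  [1/8, -3/8, 3/8] . pi = 0
  [1, 1, 1] . pi = 1

Solving yields:
  pi_S0 = 9/20
  pi_S1 = 7/20
  pi_S2 = 1/5

Verification (pi * P):
  9/20*3/4 + 7/20*1/4 + 1/5*1/8 = 9/20 = pi_S0  (ok)
  9/20*1/8 + 7/20*5/8 + 1/5*3/8 = 7/20 = pi_S1  (ok)
  9/20*1/8 + 7/20*1/8 + 1/5*1/2 = 1/5 = pi_S2  (ok)

Answer: 9/20 7/20 1/5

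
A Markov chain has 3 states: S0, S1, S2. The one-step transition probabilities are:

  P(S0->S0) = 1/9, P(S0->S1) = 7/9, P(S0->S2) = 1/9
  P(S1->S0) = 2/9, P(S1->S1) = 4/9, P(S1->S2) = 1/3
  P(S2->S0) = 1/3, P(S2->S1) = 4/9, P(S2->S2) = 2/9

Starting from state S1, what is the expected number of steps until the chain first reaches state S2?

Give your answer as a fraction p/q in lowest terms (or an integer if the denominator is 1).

Answer: 45/13

Derivation:
Let h_i = expected steps to first reach S2 from state i.
Boundary: h_S2 = 0.
First-step equations for the other states:
  h_S0 = 1 + 1/9*h_S0 + 7/9*h_S1 + 1/9*h_S2
  h_S1 = 1 + 2/9*h_S0 + 4/9*h_S1 + 1/3*h_S2

Substituting h_S2 = 0 and rearranging gives the linear system (I - Q) h = 1:
  [8/9, -7/9] . (h_S0, h_S1) = 1
  [-2/9, 5/9] . (h_S0, h_S1) = 1

Solving yields:
  h_S0 = 54/13
  h_S1 = 45/13

Starting state is S1, so the expected hitting time is h_S1 = 45/13.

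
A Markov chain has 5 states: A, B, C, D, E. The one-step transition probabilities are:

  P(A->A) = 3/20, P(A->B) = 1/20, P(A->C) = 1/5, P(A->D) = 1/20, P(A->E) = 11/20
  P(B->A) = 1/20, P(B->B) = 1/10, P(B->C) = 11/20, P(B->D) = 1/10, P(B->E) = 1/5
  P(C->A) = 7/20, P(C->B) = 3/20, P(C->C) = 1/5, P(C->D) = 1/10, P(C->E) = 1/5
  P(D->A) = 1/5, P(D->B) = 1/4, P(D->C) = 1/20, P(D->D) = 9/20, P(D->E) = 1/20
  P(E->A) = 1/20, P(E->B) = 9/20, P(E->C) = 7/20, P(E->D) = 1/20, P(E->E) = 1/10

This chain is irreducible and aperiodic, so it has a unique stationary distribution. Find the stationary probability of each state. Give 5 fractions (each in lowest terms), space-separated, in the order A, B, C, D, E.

Answer: 2895/16921 10205/50763 14452/50763 2095/16921 3712/16921

Derivation:
The stationary distribution satisfies pi = pi * P, i.e.:
  pi_A = 3/20*pi_A + 1/20*pi_B + 7/20*pi_C + 1/5*pi_D + 1/20*pi_E
  pi_B = 1/20*pi_A + 1/10*pi_B + 3/20*pi_C + 1/4*pi_D + 9/20*pi_E
  pi_C = 1/5*pi_A + 11/20*pi_B + 1/5*pi_C + 1/20*pi_D + 7/20*pi_E
  pi_D = 1/20*pi_A + 1/10*pi_B + 1/10*pi_C + 9/20*pi_D + 1/20*pi_E
  pi_E = 11/20*pi_A + 1/5*pi_B + 1/5*pi_C + 1/20*pi_D + 1/10*pi_E
with normalization: pi_A + pi_B + pi_C + pi_D + pi_E = 1.

Using the first 4 balance equations plus normalization, the linear system A*pi = b is:
  [-17/20, 1/20, 7/20, 1/5, 1/20] . pi = 0
  [1/20, -9/10, 3/20, 1/4, 9/20] . pi = 0
  [1/5, 11/20, -4/5, 1/20, 7/20] . pi = 0
  [1/20, 1/10, 1/10, -11/20, 1/20] . pi = 0
  [1, 1, 1, 1, 1] . pi = 1

Solving yields:
  pi_A = 2895/16921
  pi_B = 10205/50763
  pi_C = 14452/50763
  pi_D = 2095/16921
  pi_E = 3712/16921

Verification (pi * P):
  2895/16921*3/20 + 10205/50763*1/20 + 14452/50763*7/20 + 2095/16921*1/5 + 3712/16921*1/20 = 2895/16921 = pi_A  (ok)
  2895/16921*1/20 + 10205/50763*1/10 + 14452/50763*3/20 + 2095/16921*1/4 + 3712/16921*9/20 = 10205/50763 = pi_B  (ok)
  2895/16921*1/5 + 10205/50763*11/20 + 14452/50763*1/5 + 2095/16921*1/20 + 3712/16921*7/20 = 14452/50763 = pi_C  (ok)
  2895/16921*1/20 + 10205/50763*1/10 + 14452/50763*1/10 + 2095/16921*9/20 + 3712/16921*1/20 = 2095/16921 = pi_D  (ok)
  2895/16921*11/20 + 10205/50763*1/5 + 14452/50763*1/5 + 2095/16921*1/20 + 3712/16921*1/10 = 3712/16921 = pi_E  (ok)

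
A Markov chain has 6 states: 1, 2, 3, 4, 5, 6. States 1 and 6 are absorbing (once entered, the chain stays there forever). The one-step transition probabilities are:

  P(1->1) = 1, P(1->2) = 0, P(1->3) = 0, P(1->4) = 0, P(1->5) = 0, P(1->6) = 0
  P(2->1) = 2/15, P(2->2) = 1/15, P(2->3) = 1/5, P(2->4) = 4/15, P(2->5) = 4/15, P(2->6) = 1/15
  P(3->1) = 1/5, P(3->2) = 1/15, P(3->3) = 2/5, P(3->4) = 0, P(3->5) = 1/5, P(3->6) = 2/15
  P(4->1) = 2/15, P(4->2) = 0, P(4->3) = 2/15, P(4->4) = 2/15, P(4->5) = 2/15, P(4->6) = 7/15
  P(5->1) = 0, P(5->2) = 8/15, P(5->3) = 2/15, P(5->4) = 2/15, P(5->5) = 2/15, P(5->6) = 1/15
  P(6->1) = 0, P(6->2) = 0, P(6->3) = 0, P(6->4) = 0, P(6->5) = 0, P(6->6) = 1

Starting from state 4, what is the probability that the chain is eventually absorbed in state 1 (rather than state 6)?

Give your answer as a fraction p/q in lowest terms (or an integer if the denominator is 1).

Answer: 3950/13347

Derivation:
Let a_i = P(absorbed in 1 | start in state i).
Boundary conditions: a_1 = 1, a_6 = 0.
For each transient state i, a_i = sum_j P(i->j) * a_j:
  a_2 = 2/15*a_1 + 1/15*a_2 + 1/5*a_3 + 4/15*a_4 + 4/15*a_5 + 1/15*a_6
  a_3 = 1/5*a_1 + 1/15*a_2 + 2/5*a_3 + 0*a_4 + 1/5*a_5 + 2/15*a_6
  a_4 = 2/15*a_1 + 0*a_2 + 2/15*a_3 + 2/15*a_4 + 2/15*a_5 + 7/15*a_6
  a_5 = 0*a_1 + 8/15*a_2 + 2/15*a_3 + 2/15*a_4 + 2/15*a_5 + 1/15*a_6

Substituting a_1 = 1 and a_6 = 0, rearrange to (I - Q) a = r where r[i] = P(i -> 1):
  [14/15, -1/5, -4/15, -4/15] . (a_2, a_3, a_4, a_5) = 2/15
  [-1/15, 3/5, 0, -1/5] . (a_2, a_3, a_4, a_5) = 1/5
  [0, -2/15, 13/15, -2/15] . (a_2, a_3, a_4, a_5) = 2/15
  [-8/15, -2/15, -2/15, 13/15] . (a_2, a_3, a_4, a_5) = 0

Solving yields:
  a_2 = 2021/4449
  a_3 = 2308/4449
  a_4 = 3950/13347
  a_5 = 5404/13347

Starting state is 4, so the absorption probability is a_4 = 3950/13347.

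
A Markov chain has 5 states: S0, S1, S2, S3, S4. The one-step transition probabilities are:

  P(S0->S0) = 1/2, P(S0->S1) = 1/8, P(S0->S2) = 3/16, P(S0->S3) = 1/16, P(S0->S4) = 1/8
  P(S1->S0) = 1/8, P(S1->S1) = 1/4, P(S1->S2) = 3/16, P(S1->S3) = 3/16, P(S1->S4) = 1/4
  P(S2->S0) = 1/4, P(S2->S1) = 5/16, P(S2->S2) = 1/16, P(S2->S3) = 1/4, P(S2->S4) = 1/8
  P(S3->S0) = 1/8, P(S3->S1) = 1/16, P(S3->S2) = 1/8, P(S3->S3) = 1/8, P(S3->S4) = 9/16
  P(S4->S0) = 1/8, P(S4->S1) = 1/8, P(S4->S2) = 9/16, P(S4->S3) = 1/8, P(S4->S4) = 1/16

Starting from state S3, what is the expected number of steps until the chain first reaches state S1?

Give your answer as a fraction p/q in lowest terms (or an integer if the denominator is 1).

Answer: 20/3

Derivation:
Let h_i = expected steps to first reach S1 from state i.
Boundary: h_S1 = 0.
First-step equations for the other states:
  h_S0 = 1 + 1/2*h_S0 + 1/8*h_S1 + 3/16*h_S2 + 1/16*h_S3 + 1/8*h_S4
  h_S2 = 1 + 1/4*h_S0 + 5/16*h_S1 + 1/16*h_S2 + 1/4*h_S3 + 1/8*h_S4
  h_S3 = 1 + 1/8*h_S0 + 1/16*h_S1 + 1/8*h_S2 + 1/8*h_S3 + 9/16*h_S4
  h_S4 = 1 + 1/8*h_S0 + 1/8*h_S1 + 9/16*h_S2 + 1/8*h_S3 + 1/16*h_S4

Substituting h_S1 = 0 and rearranging gives the linear system (I - Q) h = 1:
  [1/2, -3/16, -1/16, -1/8] . (h_S0, h_S2, h_S3, h_S4) = 1
  [-1/4, 15/16, -1/4, -1/8] . (h_S0, h_S2, h_S3, h_S4) = 1
  [-1/8, -1/8, 7/8, -9/16] . (h_S0, h_S2, h_S3, h_S4) = 1
  [-1/8, -9/16, -1/8, 15/16] . (h_S0, h_S2, h_S3, h_S4) = 1

Solving yields:
  h_S0 = 19/3
  h_S2 = 16/3
  h_S3 = 20/3
  h_S4 = 6

Starting state is S3, so the expected hitting time is h_S3 = 20/3.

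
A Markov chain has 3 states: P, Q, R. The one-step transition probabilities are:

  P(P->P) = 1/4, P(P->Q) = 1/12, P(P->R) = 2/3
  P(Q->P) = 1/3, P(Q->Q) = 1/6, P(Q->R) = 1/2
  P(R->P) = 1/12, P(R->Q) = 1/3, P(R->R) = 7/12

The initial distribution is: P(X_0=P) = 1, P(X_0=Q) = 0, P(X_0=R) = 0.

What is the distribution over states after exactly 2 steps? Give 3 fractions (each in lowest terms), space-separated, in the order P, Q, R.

Propagating the distribution step by step (d_{t+1} = d_t * P):
d_0 = (P=1, Q=0, R=0)
  d_1[P] = 1*1/4 + 0*1/3 + 0*1/12 = 1/4
  d_1[Q] = 1*1/12 + 0*1/6 + 0*1/3 = 1/12
  d_1[R] = 1*2/3 + 0*1/2 + 0*7/12 = 2/3
d_1 = (P=1/4, Q=1/12, R=2/3)
  d_2[P] = 1/4*1/4 + 1/12*1/3 + 2/3*1/12 = 7/48
  d_2[Q] = 1/4*1/12 + 1/12*1/6 + 2/3*1/3 = 37/144
  d_2[R] = 1/4*2/3 + 1/12*1/2 + 2/3*7/12 = 43/72
d_2 = (P=7/48, Q=37/144, R=43/72)

Answer: 7/48 37/144 43/72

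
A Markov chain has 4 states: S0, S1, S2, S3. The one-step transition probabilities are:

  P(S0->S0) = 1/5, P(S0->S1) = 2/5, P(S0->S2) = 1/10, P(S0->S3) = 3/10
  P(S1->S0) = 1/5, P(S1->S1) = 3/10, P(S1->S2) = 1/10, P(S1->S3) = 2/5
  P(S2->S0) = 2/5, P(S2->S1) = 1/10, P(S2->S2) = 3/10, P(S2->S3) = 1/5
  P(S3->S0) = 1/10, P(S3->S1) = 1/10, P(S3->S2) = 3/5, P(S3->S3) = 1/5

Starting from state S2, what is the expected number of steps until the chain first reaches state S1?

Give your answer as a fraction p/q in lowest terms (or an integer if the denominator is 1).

Let h_i = expected steps to first reach S1 from state i.
Boundary: h_S1 = 0.
First-step equations for the other states:
  h_S0 = 1 + 1/5*h_S0 + 2/5*h_S1 + 1/10*h_S2 + 3/10*h_S3
  h_S2 = 1 + 2/5*h_S0 + 1/10*h_S1 + 3/10*h_S2 + 1/5*h_S3
  h_S3 = 1 + 1/10*h_S0 + 1/10*h_S1 + 3/5*h_S2 + 1/5*h_S3

Substituting h_S1 = 0 and rearranging gives the linear system (I - Q) h = 1:
  [4/5, -1/10, -3/10] . (h_S0, h_S2, h_S3) = 1
  [-2/5, 7/10, -1/5] . (h_S0, h_S2, h_S3) = 1
  [-1/10, -3/5, 4/5] . (h_S0, h_S2, h_S3) = 1

Solving yields:
  h_S0 = 62/15
  h_S2 = 82/15
  h_S3 = 88/15

Starting state is S2, so the expected hitting time is h_S2 = 82/15.

Answer: 82/15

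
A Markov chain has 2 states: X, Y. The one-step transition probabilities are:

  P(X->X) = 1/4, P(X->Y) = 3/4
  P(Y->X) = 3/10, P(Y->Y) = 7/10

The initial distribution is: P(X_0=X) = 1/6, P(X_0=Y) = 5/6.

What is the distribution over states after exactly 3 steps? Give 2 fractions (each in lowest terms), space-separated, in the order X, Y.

Answer: 2743/9600 6857/9600

Derivation:
Propagating the distribution step by step (d_{t+1} = d_t * P):
d_0 = (X=1/6, Y=5/6)
  d_1[X] = 1/6*1/4 + 5/6*3/10 = 7/24
  d_1[Y] = 1/6*3/4 + 5/6*7/10 = 17/24
d_1 = (X=7/24, Y=17/24)
  d_2[X] = 7/24*1/4 + 17/24*3/10 = 137/480
  d_2[Y] = 7/24*3/4 + 17/24*7/10 = 343/480
d_2 = (X=137/480, Y=343/480)
  d_3[X] = 137/480*1/4 + 343/480*3/10 = 2743/9600
  d_3[Y] = 137/480*3/4 + 343/480*7/10 = 6857/9600
d_3 = (X=2743/9600, Y=6857/9600)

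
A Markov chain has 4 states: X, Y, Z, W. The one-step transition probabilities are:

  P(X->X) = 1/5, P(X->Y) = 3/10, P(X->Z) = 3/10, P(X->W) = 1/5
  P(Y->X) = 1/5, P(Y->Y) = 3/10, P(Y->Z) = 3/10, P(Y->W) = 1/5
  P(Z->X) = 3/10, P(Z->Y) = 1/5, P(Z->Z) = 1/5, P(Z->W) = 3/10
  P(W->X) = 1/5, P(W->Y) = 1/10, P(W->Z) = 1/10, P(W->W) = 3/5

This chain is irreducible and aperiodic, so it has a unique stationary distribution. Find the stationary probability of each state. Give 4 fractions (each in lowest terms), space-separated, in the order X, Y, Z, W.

The stationary distribution satisfies pi = pi * P, i.e.:
  pi_X = 1/5*pi_X + 1/5*pi_Y + 3/10*pi_Z + 1/5*pi_W
  pi_Y = 3/10*pi_X + 3/10*pi_Y + 1/5*pi_Z + 1/10*pi_W
  pi_Z = 3/10*pi_X + 3/10*pi_Y + 1/5*pi_Z + 1/10*pi_W
  pi_W = 1/5*pi_X + 1/5*pi_Y + 3/10*pi_Z + 3/5*pi_W
with normalization: pi_X + pi_Y + pi_Z + pi_W = 1.

Using the first 3 balance equations plus normalization, the linear system A*pi = b is:
  [-4/5, 1/5, 3/10, 1/5] . pi = 0
  [3/10, -7/10, 1/5, 1/10] . pi = 0
  [3/10, 3/10, -4/5, 1/10] . pi = 0
  [1, 1, 1, 1] . pi = 1

Solving yields:
  pi_X = 15/68
  pi_Y = 7/34
  pi_Z = 7/34
  pi_W = 25/68

Verification (pi * P):
  15/68*1/5 + 7/34*1/5 + 7/34*3/10 + 25/68*1/5 = 15/68 = pi_X  (ok)
  15/68*3/10 + 7/34*3/10 + 7/34*1/5 + 25/68*1/10 = 7/34 = pi_Y  (ok)
  15/68*3/10 + 7/34*3/10 + 7/34*1/5 + 25/68*1/10 = 7/34 = pi_Z  (ok)
  15/68*1/5 + 7/34*1/5 + 7/34*3/10 + 25/68*3/5 = 25/68 = pi_W  (ok)

Answer: 15/68 7/34 7/34 25/68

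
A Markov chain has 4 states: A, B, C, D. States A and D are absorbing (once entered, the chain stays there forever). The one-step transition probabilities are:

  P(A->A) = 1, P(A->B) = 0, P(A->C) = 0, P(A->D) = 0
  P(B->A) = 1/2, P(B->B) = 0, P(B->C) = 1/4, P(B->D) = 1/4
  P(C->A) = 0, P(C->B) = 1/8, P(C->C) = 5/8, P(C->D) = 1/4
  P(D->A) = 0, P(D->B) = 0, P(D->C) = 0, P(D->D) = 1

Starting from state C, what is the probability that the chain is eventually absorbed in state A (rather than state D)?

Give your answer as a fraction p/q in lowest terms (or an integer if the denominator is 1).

Let a_i = P(absorbed in A | start in state i).
Boundary conditions: a_A = 1, a_D = 0.
For each transient state i, a_i = sum_j P(i->j) * a_j:
  a_B = 1/2*a_A + 0*a_B + 1/4*a_C + 1/4*a_D
  a_C = 0*a_A + 1/8*a_B + 5/8*a_C + 1/4*a_D

Substituting a_A = 1 and a_D = 0, rearrange to (I - Q) a = r where r[i] = P(i -> A):
  [1, -1/4] . (a_B, a_C) = 1/2
  [-1/8, 3/8] . (a_B, a_C) = 0

Solving yields:
  a_B = 6/11
  a_C = 2/11

Starting state is C, so the absorption probability is a_C = 2/11.

Answer: 2/11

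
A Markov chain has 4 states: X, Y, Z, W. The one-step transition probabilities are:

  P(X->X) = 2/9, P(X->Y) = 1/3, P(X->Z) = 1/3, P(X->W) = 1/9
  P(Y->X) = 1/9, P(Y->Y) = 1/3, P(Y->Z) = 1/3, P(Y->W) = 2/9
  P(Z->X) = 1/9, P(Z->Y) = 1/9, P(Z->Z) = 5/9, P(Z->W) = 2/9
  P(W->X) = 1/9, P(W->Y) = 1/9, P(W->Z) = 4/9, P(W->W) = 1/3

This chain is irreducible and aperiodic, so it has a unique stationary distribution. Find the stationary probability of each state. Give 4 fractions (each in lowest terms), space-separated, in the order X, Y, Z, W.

Answer: 1/8 5/28 207/448 15/64

Derivation:
The stationary distribution satisfies pi = pi * P, i.e.:
  pi_X = 2/9*pi_X + 1/9*pi_Y + 1/9*pi_Z + 1/9*pi_W
  pi_Y = 1/3*pi_X + 1/3*pi_Y + 1/9*pi_Z + 1/9*pi_W
  pi_Z = 1/3*pi_X + 1/3*pi_Y + 5/9*pi_Z + 4/9*pi_W
  pi_W = 1/9*pi_X + 2/9*pi_Y + 2/9*pi_Z + 1/3*pi_W
with normalization: pi_X + pi_Y + pi_Z + pi_W = 1.

Using the first 3 balance equations plus normalization, the linear system A*pi = b is:
  [-7/9, 1/9, 1/9, 1/9] . pi = 0
  [1/3, -2/3, 1/9, 1/9] . pi = 0
  [1/3, 1/3, -4/9, 4/9] . pi = 0
  [1, 1, 1, 1] . pi = 1

Solving yields:
  pi_X = 1/8
  pi_Y = 5/28
  pi_Z = 207/448
  pi_W = 15/64

Verification (pi * P):
  1/8*2/9 + 5/28*1/9 + 207/448*1/9 + 15/64*1/9 = 1/8 = pi_X  (ok)
  1/8*1/3 + 5/28*1/3 + 207/448*1/9 + 15/64*1/9 = 5/28 = pi_Y  (ok)
  1/8*1/3 + 5/28*1/3 + 207/448*5/9 + 15/64*4/9 = 207/448 = pi_Z  (ok)
  1/8*1/9 + 5/28*2/9 + 207/448*2/9 + 15/64*1/3 = 15/64 = pi_W  (ok)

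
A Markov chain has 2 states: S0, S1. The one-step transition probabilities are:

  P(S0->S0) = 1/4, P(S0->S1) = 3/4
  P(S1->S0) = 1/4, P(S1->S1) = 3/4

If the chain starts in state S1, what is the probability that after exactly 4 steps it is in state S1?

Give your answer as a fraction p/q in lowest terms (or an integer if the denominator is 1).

Answer: 3/4

Derivation:
Computing P^4 by repeated multiplication:
P^1 =
  S0: [1/4, 3/4]
  S1: [1/4, 3/4]
P^2 =
  S0: [1/4, 3/4]
  S1: [1/4, 3/4]
P^3 =
  S0: [1/4, 3/4]
  S1: [1/4, 3/4]
P^4 =
  S0: [1/4, 3/4]
  S1: [1/4, 3/4]

(P^4)[S1 -> S1] = 3/4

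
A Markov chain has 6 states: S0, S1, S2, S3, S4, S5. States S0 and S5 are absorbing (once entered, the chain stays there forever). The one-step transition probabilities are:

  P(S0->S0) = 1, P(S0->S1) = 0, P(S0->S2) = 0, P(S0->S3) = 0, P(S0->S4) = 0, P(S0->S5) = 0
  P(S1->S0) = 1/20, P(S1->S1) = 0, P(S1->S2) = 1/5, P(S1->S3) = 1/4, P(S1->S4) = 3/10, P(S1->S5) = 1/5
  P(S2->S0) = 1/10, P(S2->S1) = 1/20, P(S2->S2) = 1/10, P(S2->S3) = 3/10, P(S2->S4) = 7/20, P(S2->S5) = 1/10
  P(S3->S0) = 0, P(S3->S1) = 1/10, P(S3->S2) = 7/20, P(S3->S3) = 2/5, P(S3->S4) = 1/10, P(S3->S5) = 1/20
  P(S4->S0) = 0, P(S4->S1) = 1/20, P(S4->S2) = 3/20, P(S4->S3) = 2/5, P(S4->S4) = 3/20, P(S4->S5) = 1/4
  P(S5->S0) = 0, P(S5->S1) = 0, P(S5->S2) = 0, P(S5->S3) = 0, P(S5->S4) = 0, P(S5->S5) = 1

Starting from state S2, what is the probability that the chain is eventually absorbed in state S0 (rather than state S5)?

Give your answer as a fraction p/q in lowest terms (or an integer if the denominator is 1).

Let a_i = P(absorbed in S0 | start in state i).
Boundary conditions: a_S0 = 1, a_S5 = 0.
For each transient state i, a_i = sum_j P(i->j) * a_j:
  a_S1 = 1/20*a_S0 + 0*a_S1 + 1/5*a_S2 + 1/4*a_S3 + 3/10*a_S4 + 1/5*a_S5
  a_S2 = 1/10*a_S0 + 1/20*a_S1 + 1/10*a_S2 + 3/10*a_S3 + 7/20*a_S4 + 1/10*a_S5
  a_S3 = 0*a_S0 + 1/10*a_S1 + 7/20*a_S2 + 2/5*a_S3 + 1/10*a_S4 + 1/20*a_S5
  a_S4 = 0*a_S0 + 1/20*a_S1 + 3/20*a_S2 + 2/5*a_S3 + 3/20*a_S4 + 1/4*a_S5

Substituting a_S0 = 1 and a_S5 = 0, rearrange to (I - Q) a = r where r[i] = P(i -> S0):
  [1, -1/5, -1/4, -3/10] . (a_S1, a_S2, a_S3, a_S4) = 1/20
  [-1/20, 9/10, -3/10, -7/20] . (a_S1, a_S2, a_S3, a_S4) = 1/10
  [-1/10, -7/20, 3/5, -1/10] . (a_S1, a_S2, a_S3, a_S4) = 0
  [-1/20, -3/20, -2/5, 17/20] . (a_S1, a_S2, a_S3, a_S4) = 0

Solving yields:
  a_S1 = 731/3745
  a_S2 = 928/3745
  a_S3 = 757/3745
  a_S4 = 563/3745

Starting state is S2, so the absorption probability is a_S2 = 928/3745.

Answer: 928/3745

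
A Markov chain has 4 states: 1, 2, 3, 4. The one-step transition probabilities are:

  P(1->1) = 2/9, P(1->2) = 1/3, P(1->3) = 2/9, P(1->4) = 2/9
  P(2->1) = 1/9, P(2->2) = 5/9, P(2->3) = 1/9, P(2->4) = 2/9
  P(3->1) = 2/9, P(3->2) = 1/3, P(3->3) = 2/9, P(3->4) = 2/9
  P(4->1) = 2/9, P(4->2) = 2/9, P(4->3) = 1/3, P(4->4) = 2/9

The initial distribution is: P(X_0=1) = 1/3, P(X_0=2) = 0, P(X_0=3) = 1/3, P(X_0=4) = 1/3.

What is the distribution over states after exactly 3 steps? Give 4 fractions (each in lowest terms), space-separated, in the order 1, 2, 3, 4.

Answer: 395/2187 857/2187 449/2187 2/9

Derivation:
Propagating the distribution step by step (d_{t+1} = d_t * P):
d_0 = (1=1/3, 2=0, 3=1/3, 4=1/3)
  d_1[1] = 1/3*2/9 + 0*1/9 + 1/3*2/9 + 1/3*2/9 = 2/9
  d_1[2] = 1/3*1/3 + 0*5/9 + 1/3*1/3 + 1/3*2/9 = 8/27
  d_1[3] = 1/3*2/9 + 0*1/9 + 1/3*2/9 + 1/3*1/3 = 7/27
  d_1[4] = 1/3*2/9 + 0*2/9 + 1/3*2/9 + 1/3*2/9 = 2/9
d_1 = (1=2/9, 2=8/27, 3=7/27, 4=2/9)
  d_2[1] = 2/9*2/9 + 8/27*1/9 + 7/27*2/9 + 2/9*2/9 = 46/243
  d_2[2] = 2/9*1/3 + 8/27*5/9 + 7/27*1/3 + 2/9*2/9 = 91/243
  d_2[3] = 2/9*2/9 + 8/27*1/9 + 7/27*2/9 + 2/9*1/3 = 52/243
  d_2[4] = 2/9*2/9 + 8/27*2/9 + 7/27*2/9 + 2/9*2/9 = 2/9
d_2 = (1=46/243, 2=91/243, 3=52/243, 4=2/9)
  d_3[1] = 46/243*2/9 + 91/243*1/9 + 52/243*2/9 + 2/9*2/9 = 395/2187
  d_3[2] = 46/243*1/3 + 91/243*5/9 + 52/243*1/3 + 2/9*2/9 = 857/2187
  d_3[3] = 46/243*2/9 + 91/243*1/9 + 52/243*2/9 + 2/9*1/3 = 449/2187
  d_3[4] = 46/243*2/9 + 91/243*2/9 + 52/243*2/9 + 2/9*2/9 = 2/9
d_3 = (1=395/2187, 2=857/2187, 3=449/2187, 4=2/9)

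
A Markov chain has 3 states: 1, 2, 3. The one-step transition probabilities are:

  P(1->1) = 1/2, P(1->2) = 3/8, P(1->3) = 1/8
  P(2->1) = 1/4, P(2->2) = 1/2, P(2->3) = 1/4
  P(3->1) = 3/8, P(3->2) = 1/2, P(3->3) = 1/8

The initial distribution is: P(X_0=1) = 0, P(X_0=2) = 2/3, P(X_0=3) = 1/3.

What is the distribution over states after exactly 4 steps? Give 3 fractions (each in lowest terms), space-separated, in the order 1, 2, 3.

Answer: 1487/4096 2795/6144 2237/12288

Derivation:
Propagating the distribution step by step (d_{t+1} = d_t * P):
d_0 = (1=0, 2=2/3, 3=1/3)
  d_1[1] = 0*1/2 + 2/3*1/4 + 1/3*3/8 = 7/24
  d_1[2] = 0*3/8 + 2/3*1/2 + 1/3*1/2 = 1/2
  d_1[3] = 0*1/8 + 2/3*1/4 + 1/3*1/8 = 5/24
d_1 = (1=7/24, 2=1/2, 3=5/24)
  d_2[1] = 7/24*1/2 + 1/2*1/4 + 5/24*3/8 = 67/192
  d_2[2] = 7/24*3/8 + 1/2*1/2 + 5/24*1/2 = 89/192
  d_2[3] = 7/24*1/8 + 1/2*1/4 + 5/24*1/8 = 3/16
d_2 = (1=67/192, 2=89/192, 3=3/16)
  d_3[1] = 67/192*1/2 + 89/192*1/4 + 3/16*3/8 = 277/768
  d_3[2] = 67/192*3/8 + 89/192*1/2 + 3/16*1/2 = 701/1536
  d_3[3] = 67/192*1/8 + 89/192*1/4 + 3/16*1/8 = 281/1536
d_3 = (1=277/768, 2=701/1536, 3=281/1536)
  d_4[1] = 277/768*1/2 + 701/1536*1/4 + 281/1536*3/8 = 1487/4096
  d_4[2] = 277/768*3/8 + 701/1536*1/2 + 281/1536*1/2 = 2795/6144
  d_4[3] = 277/768*1/8 + 701/1536*1/4 + 281/1536*1/8 = 2237/12288
d_4 = (1=1487/4096, 2=2795/6144, 3=2237/12288)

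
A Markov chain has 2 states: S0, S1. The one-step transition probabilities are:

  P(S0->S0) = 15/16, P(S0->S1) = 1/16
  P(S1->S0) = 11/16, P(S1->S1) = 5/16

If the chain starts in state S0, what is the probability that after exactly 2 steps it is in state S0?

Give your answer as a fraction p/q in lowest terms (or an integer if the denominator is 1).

Answer: 59/64

Derivation:
Computing P^2 by repeated multiplication:
P^1 =
  S0: [15/16, 1/16]
  S1: [11/16, 5/16]
P^2 =
  S0: [59/64, 5/64]
  S1: [55/64, 9/64]

(P^2)[S0 -> S0] = 59/64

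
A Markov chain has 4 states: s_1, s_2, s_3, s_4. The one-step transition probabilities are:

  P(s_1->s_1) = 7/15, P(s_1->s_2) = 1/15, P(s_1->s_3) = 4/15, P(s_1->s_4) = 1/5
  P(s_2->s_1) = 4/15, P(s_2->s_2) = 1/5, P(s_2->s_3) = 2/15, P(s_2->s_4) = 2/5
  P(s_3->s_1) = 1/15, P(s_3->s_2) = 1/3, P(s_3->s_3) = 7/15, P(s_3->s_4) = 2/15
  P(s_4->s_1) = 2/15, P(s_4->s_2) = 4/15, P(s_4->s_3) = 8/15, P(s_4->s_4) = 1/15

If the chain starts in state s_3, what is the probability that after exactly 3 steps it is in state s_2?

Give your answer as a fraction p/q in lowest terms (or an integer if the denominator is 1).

Answer: 806/3375

Derivation:
Computing P^3 by repeated multiplication:
P^1 =
  s_1: [7/15, 1/15, 4/15, 1/5]
  s_2: [4/15, 1/5, 2/15, 2/5]
  s_3: [1/15, 1/3, 7/15, 2/15]
  s_4: [2/15, 4/15, 8/15, 1/15]
P^2 =
  s_1: [7/25, 14/75, 82/225, 38/225]
  s_2: [6/25, 47/225, 28/75, 8/45]
  s_3: [38/225, 59/225, 79/225, 49/225]
  s_4: [8/45, 58/225, 16/45, 47/225]
P^3 =
  s_1: [767/3375, 751/3375, 1214/3375, 643/3375]
  s_2: [146/675, 31/135, 406/1125, 652/3375]
  s_3: [679/3375, 806/3375, 9/25, 1/5]
  s_4: [686/3375, 802/3375, 404/1125, 1/5]

(P^3)[s_3 -> s_2] = 806/3375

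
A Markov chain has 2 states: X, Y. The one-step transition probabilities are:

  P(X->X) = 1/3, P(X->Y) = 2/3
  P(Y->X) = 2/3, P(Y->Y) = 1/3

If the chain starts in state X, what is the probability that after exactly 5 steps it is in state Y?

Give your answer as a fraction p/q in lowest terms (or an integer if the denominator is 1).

Computing P^5 by repeated multiplication:
P^1 =
  X: [1/3, 2/3]
  Y: [2/3, 1/3]
P^2 =
  X: [5/9, 4/9]
  Y: [4/9, 5/9]
P^3 =
  X: [13/27, 14/27]
  Y: [14/27, 13/27]
P^4 =
  X: [41/81, 40/81]
  Y: [40/81, 41/81]
P^5 =
  X: [121/243, 122/243]
  Y: [122/243, 121/243]

(P^5)[X -> Y] = 122/243

Answer: 122/243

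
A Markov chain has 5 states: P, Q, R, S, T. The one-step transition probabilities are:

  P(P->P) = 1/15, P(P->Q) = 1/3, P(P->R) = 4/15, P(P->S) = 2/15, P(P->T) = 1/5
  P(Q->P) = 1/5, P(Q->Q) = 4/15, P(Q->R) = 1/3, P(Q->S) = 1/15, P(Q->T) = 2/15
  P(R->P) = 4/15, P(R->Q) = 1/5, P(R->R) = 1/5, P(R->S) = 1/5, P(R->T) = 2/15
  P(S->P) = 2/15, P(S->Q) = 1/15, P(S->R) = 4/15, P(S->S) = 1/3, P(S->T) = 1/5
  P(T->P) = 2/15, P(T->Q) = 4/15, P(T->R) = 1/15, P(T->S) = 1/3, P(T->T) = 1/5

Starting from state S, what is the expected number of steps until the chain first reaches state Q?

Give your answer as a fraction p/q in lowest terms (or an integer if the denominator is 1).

Let h_i = expected steps to first reach Q from state i.
Boundary: h_Q = 0.
First-step equations for the other states:
  h_P = 1 + 1/15*h_P + 1/3*h_Q + 4/15*h_R + 2/15*h_S + 1/5*h_T
  h_R = 1 + 4/15*h_P + 1/5*h_Q + 1/5*h_R + 1/5*h_S + 2/15*h_T
  h_S = 1 + 2/15*h_P + 1/15*h_Q + 4/15*h_R + 1/3*h_S + 1/5*h_T
  h_T = 1 + 2/15*h_P + 4/15*h_Q + 1/15*h_R + 1/3*h_S + 1/5*h_T

Substituting h_Q = 0 and rearranging gives the linear system (I - Q) h = 1:
  [14/15, -4/15, -2/15, -1/5] . (h_P, h_R, h_S, h_T) = 1
  [-4/15, 4/5, -1/5, -2/15] . (h_P, h_R, h_S, h_T) = 1
  [-2/15, -4/15, 2/3, -1/5] . (h_P, h_R, h_S, h_T) = 1
  [-2/15, -1/15, -1/3, 4/5] . (h_P, h_R, h_S, h_T) = 1

Solving yields:
  h_P = 711/164
  h_R = 405/82
  h_S = 237/41
  h_T = 393/82

Starting state is S, so the expected hitting time is h_S = 237/41.

Answer: 237/41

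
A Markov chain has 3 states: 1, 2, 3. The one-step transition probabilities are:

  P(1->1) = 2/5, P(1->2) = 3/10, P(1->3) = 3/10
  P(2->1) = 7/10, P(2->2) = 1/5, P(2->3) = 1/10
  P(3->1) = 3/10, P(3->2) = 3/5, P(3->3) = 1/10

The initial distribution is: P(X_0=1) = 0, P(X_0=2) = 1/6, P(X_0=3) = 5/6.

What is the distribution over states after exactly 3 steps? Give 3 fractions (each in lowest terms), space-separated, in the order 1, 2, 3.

Propagating the distribution step by step (d_{t+1} = d_t * P):
d_0 = (1=0, 2=1/6, 3=5/6)
  d_1[1] = 0*2/5 + 1/6*7/10 + 5/6*3/10 = 11/30
  d_1[2] = 0*3/10 + 1/6*1/5 + 5/6*3/5 = 8/15
  d_1[3] = 0*3/10 + 1/6*1/10 + 5/6*1/10 = 1/10
d_1 = (1=11/30, 2=8/15, 3=1/10)
  d_2[1] = 11/30*2/5 + 8/15*7/10 + 1/10*3/10 = 11/20
  d_2[2] = 11/30*3/10 + 8/15*1/5 + 1/10*3/5 = 83/300
  d_2[3] = 11/30*3/10 + 8/15*1/10 + 1/10*1/10 = 13/75
d_2 = (1=11/20, 2=83/300, 3=13/75)
  d_3[1] = 11/20*2/5 + 83/300*7/10 + 13/75*3/10 = 1397/3000
  d_3[2] = 11/20*3/10 + 83/300*1/5 + 13/75*3/5 = 973/3000
  d_3[3] = 11/20*3/10 + 83/300*1/10 + 13/75*1/10 = 21/100
d_3 = (1=1397/3000, 2=973/3000, 3=21/100)

Answer: 1397/3000 973/3000 21/100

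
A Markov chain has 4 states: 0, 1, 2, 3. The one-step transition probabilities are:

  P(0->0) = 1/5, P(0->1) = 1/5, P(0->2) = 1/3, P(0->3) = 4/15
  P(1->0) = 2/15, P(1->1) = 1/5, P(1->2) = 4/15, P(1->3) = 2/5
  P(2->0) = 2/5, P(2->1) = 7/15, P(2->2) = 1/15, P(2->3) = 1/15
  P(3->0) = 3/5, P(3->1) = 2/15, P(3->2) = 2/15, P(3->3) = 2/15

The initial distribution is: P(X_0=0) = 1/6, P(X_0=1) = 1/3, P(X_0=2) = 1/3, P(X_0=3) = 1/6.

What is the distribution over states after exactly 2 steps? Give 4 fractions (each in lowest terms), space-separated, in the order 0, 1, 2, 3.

Propagating the distribution step by step (d_{t+1} = d_t * P):
d_0 = (0=1/6, 1=1/3, 2=1/3, 3=1/6)
  d_1[0] = 1/6*1/5 + 1/3*2/15 + 1/3*2/5 + 1/6*3/5 = 14/45
  d_1[1] = 1/6*1/5 + 1/3*1/5 + 1/3*7/15 + 1/6*2/15 = 5/18
  d_1[2] = 1/6*1/3 + 1/3*4/15 + 1/3*1/15 + 1/6*2/15 = 17/90
  d_1[3] = 1/6*4/15 + 1/3*2/5 + 1/3*1/15 + 1/6*2/15 = 2/9
d_1 = (0=14/45, 1=5/18, 2=17/90, 3=2/9)
  d_2[0] = 14/45*1/5 + 5/18*2/15 + 17/90*2/5 + 2/9*3/5 = 208/675
  d_2[1] = 14/45*1/5 + 5/18*1/5 + 17/90*7/15 + 2/9*2/15 = 53/225
  d_2[2] = 14/45*1/3 + 5/18*4/15 + 17/90*1/15 + 2/9*2/15 = 11/50
  d_2[3] = 14/45*4/15 + 5/18*2/5 + 17/90*1/15 + 2/9*2/15 = 319/1350
d_2 = (0=208/675, 1=53/225, 2=11/50, 3=319/1350)

Answer: 208/675 53/225 11/50 319/1350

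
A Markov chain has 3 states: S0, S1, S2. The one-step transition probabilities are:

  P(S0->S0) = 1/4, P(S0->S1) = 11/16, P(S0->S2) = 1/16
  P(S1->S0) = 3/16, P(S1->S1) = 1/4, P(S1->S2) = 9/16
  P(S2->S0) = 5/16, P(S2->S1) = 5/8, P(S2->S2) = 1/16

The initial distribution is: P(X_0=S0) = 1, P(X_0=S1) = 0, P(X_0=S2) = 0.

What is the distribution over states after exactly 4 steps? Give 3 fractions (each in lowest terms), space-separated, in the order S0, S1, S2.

Answer: 7699/32768 14917/32768 1269/4096

Derivation:
Propagating the distribution step by step (d_{t+1} = d_t * P):
d_0 = (S0=1, S1=0, S2=0)
  d_1[S0] = 1*1/4 + 0*3/16 + 0*5/16 = 1/4
  d_1[S1] = 1*11/16 + 0*1/4 + 0*5/8 = 11/16
  d_1[S2] = 1*1/16 + 0*9/16 + 0*1/16 = 1/16
d_1 = (S0=1/4, S1=11/16, S2=1/16)
  d_2[S0] = 1/4*1/4 + 11/16*3/16 + 1/16*5/16 = 27/128
  d_2[S1] = 1/4*11/16 + 11/16*1/4 + 1/16*5/8 = 49/128
  d_2[S2] = 1/4*1/16 + 11/16*9/16 + 1/16*1/16 = 13/32
d_2 = (S0=27/128, S1=49/128, S2=13/32)
  d_3[S0] = 27/128*1/4 + 49/128*3/16 + 13/32*5/16 = 515/2048
  d_3[S1] = 27/128*11/16 + 49/128*1/4 + 13/32*5/8 = 1013/2048
  d_3[S2] = 27/128*1/16 + 49/128*9/16 + 13/32*1/16 = 65/256
d_3 = (S0=515/2048, S1=1013/2048, S2=65/256)
  d_4[S0] = 515/2048*1/4 + 1013/2048*3/16 + 65/256*5/16 = 7699/32768
  d_4[S1] = 515/2048*11/16 + 1013/2048*1/4 + 65/256*5/8 = 14917/32768
  d_4[S2] = 515/2048*1/16 + 1013/2048*9/16 + 65/256*1/16 = 1269/4096
d_4 = (S0=7699/32768, S1=14917/32768, S2=1269/4096)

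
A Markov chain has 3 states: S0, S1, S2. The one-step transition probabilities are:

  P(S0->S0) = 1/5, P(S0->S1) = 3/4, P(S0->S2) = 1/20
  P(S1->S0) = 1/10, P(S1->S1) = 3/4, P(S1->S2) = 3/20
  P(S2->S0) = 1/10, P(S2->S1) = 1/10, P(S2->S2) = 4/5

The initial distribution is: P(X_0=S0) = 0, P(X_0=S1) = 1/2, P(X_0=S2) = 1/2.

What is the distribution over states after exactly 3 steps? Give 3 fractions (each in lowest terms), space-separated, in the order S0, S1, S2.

Propagating the distribution step by step (d_{t+1} = d_t * P):
d_0 = (S0=0, S1=1/2, S2=1/2)
  d_1[S0] = 0*1/5 + 1/2*1/10 + 1/2*1/10 = 1/10
  d_1[S1] = 0*3/4 + 1/2*3/4 + 1/2*1/10 = 17/40
  d_1[S2] = 0*1/20 + 1/2*3/20 + 1/2*4/5 = 19/40
d_1 = (S0=1/10, S1=17/40, S2=19/40)
  d_2[S0] = 1/10*1/5 + 17/40*1/10 + 19/40*1/10 = 11/100
  d_2[S1] = 1/10*3/4 + 17/40*3/4 + 19/40*1/10 = 353/800
  d_2[S2] = 1/10*1/20 + 17/40*3/20 + 19/40*4/5 = 359/800
d_2 = (S0=11/100, S1=353/800, S2=359/800)
  d_3[S0] = 11/100*1/5 + 353/800*1/10 + 359/800*1/10 = 111/1000
  d_3[S1] = 11/100*3/4 + 353/800*3/4 + 359/800*1/10 = 7333/16000
  d_3[S2] = 11/100*1/20 + 353/800*3/20 + 359/800*4/5 = 6891/16000
d_3 = (S0=111/1000, S1=7333/16000, S2=6891/16000)

Answer: 111/1000 7333/16000 6891/16000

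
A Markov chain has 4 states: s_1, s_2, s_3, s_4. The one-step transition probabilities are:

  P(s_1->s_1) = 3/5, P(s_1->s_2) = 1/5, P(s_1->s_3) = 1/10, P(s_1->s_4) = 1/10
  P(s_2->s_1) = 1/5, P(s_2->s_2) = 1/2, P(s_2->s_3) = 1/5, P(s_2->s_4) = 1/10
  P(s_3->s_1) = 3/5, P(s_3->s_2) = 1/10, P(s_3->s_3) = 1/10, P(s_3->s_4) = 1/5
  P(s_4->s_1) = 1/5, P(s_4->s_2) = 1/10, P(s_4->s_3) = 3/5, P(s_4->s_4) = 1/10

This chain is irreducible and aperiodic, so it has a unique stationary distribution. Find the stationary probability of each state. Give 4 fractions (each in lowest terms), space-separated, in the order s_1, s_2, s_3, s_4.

Answer: 77/169 41/169 31/169 20/169

Derivation:
The stationary distribution satisfies pi = pi * P, i.e.:
  pi_s_1 = 3/5*pi_s_1 + 1/5*pi_s_2 + 3/5*pi_s_3 + 1/5*pi_s_4
  pi_s_2 = 1/5*pi_s_1 + 1/2*pi_s_2 + 1/10*pi_s_3 + 1/10*pi_s_4
  pi_s_3 = 1/10*pi_s_1 + 1/5*pi_s_2 + 1/10*pi_s_3 + 3/5*pi_s_4
  pi_s_4 = 1/10*pi_s_1 + 1/10*pi_s_2 + 1/5*pi_s_3 + 1/10*pi_s_4
with normalization: pi_s_1 + pi_s_2 + pi_s_3 + pi_s_4 = 1.

Using the first 3 balance equations plus normalization, the linear system A*pi = b is:
  [-2/5, 1/5, 3/5, 1/5] . pi = 0
  [1/5, -1/2, 1/10, 1/10] . pi = 0
  [1/10, 1/5, -9/10, 3/5] . pi = 0
  [1, 1, 1, 1] . pi = 1

Solving yields:
  pi_s_1 = 77/169
  pi_s_2 = 41/169
  pi_s_3 = 31/169
  pi_s_4 = 20/169

Verification (pi * P):
  77/169*3/5 + 41/169*1/5 + 31/169*3/5 + 20/169*1/5 = 77/169 = pi_s_1  (ok)
  77/169*1/5 + 41/169*1/2 + 31/169*1/10 + 20/169*1/10 = 41/169 = pi_s_2  (ok)
  77/169*1/10 + 41/169*1/5 + 31/169*1/10 + 20/169*3/5 = 31/169 = pi_s_3  (ok)
  77/169*1/10 + 41/169*1/10 + 31/169*1/5 + 20/169*1/10 = 20/169 = pi_s_4  (ok)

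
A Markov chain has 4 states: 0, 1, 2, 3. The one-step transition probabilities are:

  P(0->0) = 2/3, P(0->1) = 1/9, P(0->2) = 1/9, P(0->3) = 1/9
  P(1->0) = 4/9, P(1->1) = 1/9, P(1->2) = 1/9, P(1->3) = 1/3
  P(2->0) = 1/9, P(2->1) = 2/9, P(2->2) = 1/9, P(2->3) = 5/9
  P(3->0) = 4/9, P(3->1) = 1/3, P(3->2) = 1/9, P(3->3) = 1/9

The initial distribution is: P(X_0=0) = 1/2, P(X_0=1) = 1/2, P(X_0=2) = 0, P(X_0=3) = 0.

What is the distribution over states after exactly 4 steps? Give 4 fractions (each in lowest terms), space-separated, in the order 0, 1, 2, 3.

Answer: 3439/6561 1100/6561 1/9 431/2187

Derivation:
Propagating the distribution step by step (d_{t+1} = d_t * P):
d_0 = (0=1/2, 1=1/2, 2=0, 3=0)
  d_1[0] = 1/2*2/3 + 1/2*4/9 + 0*1/9 + 0*4/9 = 5/9
  d_1[1] = 1/2*1/9 + 1/2*1/9 + 0*2/9 + 0*1/3 = 1/9
  d_1[2] = 1/2*1/9 + 1/2*1/9 + 0*1/9 + 0*1/9 = 1/9
  d_1[3] = 1/2*1/9 + 1/2*1/3 + 0*5/9 + 0*1/9 = 2/9
d_1 = (0=5/9, 1=1/9, 2=1/9, 3=2/9)
  d_2[0] = 5/9*2/3 + 1/9*4/9 + 1/9*1/9 + 2/9*4/9 = 43/81
  d_2[1] = 5/9*1/9 + 1/9*1/9 + 1/9*2/9 + 2/9*1/3 = 14/81
  d_2[2] = 5/9*1/9 + 1/9*1/9 + 1/9*1/9 + 2/9*1/9 = 1/9
  d_2[3] = 5/9*1/9 + 1/9*1/3 + 1/9*5/9 + 2/9*1/9 = 5/27
d_2 = (0=43/81, 1=14/81, 2=1/9, 3=5/27)
  d_3[0] = 43/81*2/3 + 14/81*4/9 + 1/9*1/9 + 5/27*4/9 = 383/729
  d_3[1] = 43/81*1/9 + 14/81*1/9 + 1/9*2/9 + 5/27*1/3 = 40/243
  d_3[2] = 43/81*1/9 + 14/81*1/9 + 1/9*1/9 + 5/27*1/9 = 1/9
  d_3[3] = 43/81*1/9 + 14/81*1/3 + 1/9*5/9 + 5/27*1/9 = 145/729
d_3 = (0=383/729, 1=40/243, 2=1/9, 3=145/729)
  d_4[0] = 383/729*2/3 + 40/243*4/9 + 1/9*1/9 + 145/729*4/9 = 3439/6561
  d_4[1] = 383/729*1/9 + 40/243*1/9 + 1/9*2/9 + 145/729*1/3 = 1100/6561
  d_4[2] = 383/729*1/9 + 40/243*1/9 + 1/9*1/9 + 145/729*1/9 = 1/9
  d_4[3] = 383/729*1/9 + 40/243*1/3 + 1/9*5/9 + 145/729*1/9 = 431/2187
d_4 = (0=3439/6561, 1=1100/6561, 2=1/9, 3=431/2187)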